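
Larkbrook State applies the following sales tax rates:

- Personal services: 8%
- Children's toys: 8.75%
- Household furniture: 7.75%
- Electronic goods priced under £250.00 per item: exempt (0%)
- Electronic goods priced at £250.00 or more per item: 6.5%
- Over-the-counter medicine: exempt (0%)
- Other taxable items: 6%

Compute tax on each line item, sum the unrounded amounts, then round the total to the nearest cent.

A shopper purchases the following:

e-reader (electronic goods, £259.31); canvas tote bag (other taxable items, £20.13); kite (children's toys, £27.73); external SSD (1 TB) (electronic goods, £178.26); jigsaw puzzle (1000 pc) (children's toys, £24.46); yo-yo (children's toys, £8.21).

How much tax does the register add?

£23.35

E-reader £259.31: electronic goods, £250.00 or more → 6.5% → £16.85515
Canvas tote bag £20.13: other taxable items → 6% → £1.2078
Kite £27.73: children's toys → 8.75% → £2.426375
External SSD (1 TB) £178.26: electronic goods, under £250.00 → 0% → £0.00
Jigsaw puzzle (1000 pc) £24.46: children's toys → 8.75% → £2.14025
Yo-yo £8.21: children's toys → 8.75% → £0.718375
Unrounded tax sum = £23.34795 → £23.35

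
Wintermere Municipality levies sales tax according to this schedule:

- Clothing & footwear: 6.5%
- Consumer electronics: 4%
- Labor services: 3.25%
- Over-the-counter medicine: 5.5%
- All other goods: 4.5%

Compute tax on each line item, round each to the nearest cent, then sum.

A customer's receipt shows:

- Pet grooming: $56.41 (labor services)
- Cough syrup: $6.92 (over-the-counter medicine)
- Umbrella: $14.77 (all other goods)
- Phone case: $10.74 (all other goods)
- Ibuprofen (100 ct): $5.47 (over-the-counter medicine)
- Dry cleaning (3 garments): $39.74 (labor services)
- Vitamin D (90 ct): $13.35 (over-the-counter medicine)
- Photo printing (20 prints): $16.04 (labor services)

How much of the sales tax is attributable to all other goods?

Umbrella $14.77: all other goods → 4.5% → $0.66
Phone case $10.74: all other goods → 4.5% → $0.48
Tax on all other goods = $0.66 + $0.48 = $1.14

$1.14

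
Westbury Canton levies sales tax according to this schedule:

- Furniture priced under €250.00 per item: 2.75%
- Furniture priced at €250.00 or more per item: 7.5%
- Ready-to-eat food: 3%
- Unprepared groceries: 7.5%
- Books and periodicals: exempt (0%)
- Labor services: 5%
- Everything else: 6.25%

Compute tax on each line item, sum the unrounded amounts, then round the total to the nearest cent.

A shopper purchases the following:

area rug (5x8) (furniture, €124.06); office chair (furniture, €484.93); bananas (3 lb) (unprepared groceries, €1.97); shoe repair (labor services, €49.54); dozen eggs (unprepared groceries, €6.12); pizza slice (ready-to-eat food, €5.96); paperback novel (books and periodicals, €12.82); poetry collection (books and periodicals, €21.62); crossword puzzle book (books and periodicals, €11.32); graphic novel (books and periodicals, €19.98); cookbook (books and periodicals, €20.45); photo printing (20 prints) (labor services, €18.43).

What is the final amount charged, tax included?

Area rug (5x8) €124.06: furniture, under €250.00 → 2.75% → €3.41165
Office chair €484.93: furniture, €250.00 or more → 7.5% → €36.36975
Bananas (3 lb) €1.97: unprepared groceries → 7.5% → €0.14775
Shoe repair €49.54: labor services → 5% → €2.477
Dozen eggs €6.12: unprepared groceries → 7.5% → €0.459
Pizza slice €5.96: ready-to-eat food → 3% → €0.1788
Paperback novel €12.82: books and periodicals → 0% → €0.00
Poetry collection €21.62: books and periodicals → 0% → €0.00
Crossword puzzle book €11.32: books and periodicals → 0% → €0.00
Graphic novel €19.98: books and periodicals → 0% → €0.00
Cookbook €20.45: books and periodicals → 0% → €0.00
Photo printing (20 prints) €18.43: labor services → 5% → €0.9215
Subtotal = €777.20; unrounded tax = €43.96545 → €43.97; total due = €821.17

€821.17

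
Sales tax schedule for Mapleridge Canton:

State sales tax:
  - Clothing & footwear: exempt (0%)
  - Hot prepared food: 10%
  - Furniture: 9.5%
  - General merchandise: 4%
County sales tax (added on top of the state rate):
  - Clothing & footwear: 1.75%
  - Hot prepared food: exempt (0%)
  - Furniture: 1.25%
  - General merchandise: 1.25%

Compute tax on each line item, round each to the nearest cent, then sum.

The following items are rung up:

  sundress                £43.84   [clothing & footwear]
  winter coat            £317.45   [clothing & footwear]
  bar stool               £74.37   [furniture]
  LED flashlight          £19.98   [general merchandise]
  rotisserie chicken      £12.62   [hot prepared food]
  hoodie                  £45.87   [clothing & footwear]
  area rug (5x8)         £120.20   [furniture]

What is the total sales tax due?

£30.35

Sundress £43.84: clothing & footwear → 0% + 1.75% county = 1.75% → £0.77
Winter coat £317.45: clothing & footwear → 0% + 1.75% county = 1.75% → £5.56
Bar stool £74.37: furniture → 9.5% + 1.25% county = 10.75% → £7.99
LED flashlight £19.98: general merchandise → 4% + 1.25% county = 5.25% → £1.05
Rotisserie chicken £12.62: hot prepared food → 10% + 0% county = 10% → £1.26
Hoodie £45.87: clothing & footwear → 0% + 1.75% county = 1.75% → £0.80
Area rug (5x8) £120.20: furniture → 9.5% + 1.25% county = 10.75% → £12.92
Total tax = £0.77 + £5.56 + £7.99 + £1.05 + £1.26 + £0.80 + £12.92 = £30.35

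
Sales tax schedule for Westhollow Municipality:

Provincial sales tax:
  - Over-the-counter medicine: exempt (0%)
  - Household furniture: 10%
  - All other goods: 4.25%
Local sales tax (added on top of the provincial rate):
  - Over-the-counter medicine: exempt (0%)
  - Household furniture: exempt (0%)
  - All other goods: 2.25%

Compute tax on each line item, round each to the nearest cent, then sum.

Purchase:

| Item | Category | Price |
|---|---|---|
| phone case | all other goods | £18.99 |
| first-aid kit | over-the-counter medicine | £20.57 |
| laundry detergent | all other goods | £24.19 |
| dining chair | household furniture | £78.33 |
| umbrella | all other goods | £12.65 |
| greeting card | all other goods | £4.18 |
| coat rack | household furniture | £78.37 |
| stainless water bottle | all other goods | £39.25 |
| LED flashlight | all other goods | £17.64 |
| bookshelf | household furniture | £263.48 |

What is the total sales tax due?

£49.61

Phone case £18.99: all other goods → 4.25% + 2.25% local = 6.5% → £1.23
First-aid kit £20.57: over-the-counter medicine → 0% + 0% local = 0% → £0.00
Laundry detergent £24.19: all other goods → 4.25% + 2.25% local = 6.5% → £1.57
Dining chair £78.33: household furniture → 10% + 0% local = 10% → £7.83
Umbrella £12.65: all other goods → 4.25% + 2.25% local = 6.5% → £0.82
Greeting card £4.18: all other goods → 4.25% + 2.25% local = 6.5% → £0.27
Coat rack £78.37: household furniture → 10% + 0% local = 10% → £7.84
Stainless water bottle £39.25: all other goods → 4.25% + 2.25% local = 6.5% → £2.55
LED flashlight £17.64: all other goods → 4.25% + 2.25% local = 6.5% → £1.15
Bookshelf £263.48: household furniture → 10% + 0% local = 10% → £26.35
Total tax = £1.23 + £1.57 + £7.83 + £0.82 + £0.27 + £7.84 + £2.55 + £1.15 + £26.35 = £49.61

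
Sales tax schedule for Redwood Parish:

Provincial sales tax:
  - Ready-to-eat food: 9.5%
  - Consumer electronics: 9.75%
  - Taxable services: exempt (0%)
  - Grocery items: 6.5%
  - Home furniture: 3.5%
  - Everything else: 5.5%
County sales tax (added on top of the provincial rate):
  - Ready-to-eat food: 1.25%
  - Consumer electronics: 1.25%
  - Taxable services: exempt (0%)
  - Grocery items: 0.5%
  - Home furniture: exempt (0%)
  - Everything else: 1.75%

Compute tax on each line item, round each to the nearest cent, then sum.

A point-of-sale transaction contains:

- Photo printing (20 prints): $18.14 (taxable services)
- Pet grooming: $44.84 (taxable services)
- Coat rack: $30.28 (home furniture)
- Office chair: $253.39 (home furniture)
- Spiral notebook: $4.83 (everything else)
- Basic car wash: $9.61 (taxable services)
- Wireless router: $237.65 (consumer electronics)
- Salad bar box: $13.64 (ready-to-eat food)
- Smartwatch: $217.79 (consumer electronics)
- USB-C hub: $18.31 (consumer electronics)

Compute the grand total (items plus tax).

$912.34

Photo printing (20 prints) $18.14: taxable services → 0% + 0% county = 0% → $0.00
Pet grooming $44.84: taxable services → 0% + 0% county = 0% → $0.00
Coat rack $30.28: home furniture → 3.5% + 0% county = 3.5% → $1.06
Office chair $253.39: home furniture → 3.5% + 0% county = 3.5% → $8.87
Spiral notebook $4.83: everything else → 5.5% + 1.75% county = 7.25% → $0.35
Basic car wash $9.61: taxable services → 0% + 0% county = 0% → $0.00
Wireless router $237.65: consumer electronics → 9.75% + 1.25% county = 11% → $26.14
Salad bar box $13.64: ready-to-eat food → 9.5% + 1.25% county = 10.75% → $1.47
Smartwatch $217.79: consumer electronics → 9.75% + 1.25% county = 11% → $23.96
USB-C hub $18.31: consumer electronics → 9.75% + 1.25% county = 11% → $2.01
Subtotal = $848.48; tax = $63.86; total due = $912.34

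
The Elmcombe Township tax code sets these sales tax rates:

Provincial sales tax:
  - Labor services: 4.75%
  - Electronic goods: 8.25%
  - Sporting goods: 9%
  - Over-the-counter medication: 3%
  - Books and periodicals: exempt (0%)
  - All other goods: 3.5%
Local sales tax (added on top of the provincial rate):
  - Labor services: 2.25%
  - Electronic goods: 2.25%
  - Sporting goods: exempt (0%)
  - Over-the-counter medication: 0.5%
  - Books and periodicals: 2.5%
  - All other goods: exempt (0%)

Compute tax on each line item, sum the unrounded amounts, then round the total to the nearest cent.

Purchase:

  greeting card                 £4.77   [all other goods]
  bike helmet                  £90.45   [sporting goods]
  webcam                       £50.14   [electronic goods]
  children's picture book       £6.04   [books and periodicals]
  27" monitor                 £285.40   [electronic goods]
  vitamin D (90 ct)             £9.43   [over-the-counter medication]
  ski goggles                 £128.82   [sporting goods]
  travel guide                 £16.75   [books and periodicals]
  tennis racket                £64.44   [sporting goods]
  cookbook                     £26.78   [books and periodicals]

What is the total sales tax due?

Greeting card £4.77: all other goods → 3.5% + 0% local = 3.5% → £0.16695
Bike helmet £90.45: sporting goods → 9% + 0% local = 9% → £8.1405
Webcam £50.14: electronic goods → 8.25% + 2.25% local = 10.5% → £5.2647
Children's picture book £6.04: books and periodicals → 0% + 2.5% local = 2.5% → £0.151
27" monitor £285.40: electronic goods → 8.25% + 2.25% local = 10.5% → £29.967
Vitamin D (90 ct) £9.43: over-the-counter medication → 3% + 0.5% local = 3.5% → £0.33005
Ski goggles £128.82: sporting goods → 9% + 0% local = 9% → £11.5938
Travel guide £16.75: books and periodicals → 0% + 2.5% local = 2.5% → £0.41875
Tennis racket £64.44: sporting goods → 9% + 0% local = 9% → £5.7996
Cookbook £26.78: books and periodicals → 0% + 2.5% local = 2.5% → £0.6695
Unrounded tax sum = £62.50185 → £62.50

£62.50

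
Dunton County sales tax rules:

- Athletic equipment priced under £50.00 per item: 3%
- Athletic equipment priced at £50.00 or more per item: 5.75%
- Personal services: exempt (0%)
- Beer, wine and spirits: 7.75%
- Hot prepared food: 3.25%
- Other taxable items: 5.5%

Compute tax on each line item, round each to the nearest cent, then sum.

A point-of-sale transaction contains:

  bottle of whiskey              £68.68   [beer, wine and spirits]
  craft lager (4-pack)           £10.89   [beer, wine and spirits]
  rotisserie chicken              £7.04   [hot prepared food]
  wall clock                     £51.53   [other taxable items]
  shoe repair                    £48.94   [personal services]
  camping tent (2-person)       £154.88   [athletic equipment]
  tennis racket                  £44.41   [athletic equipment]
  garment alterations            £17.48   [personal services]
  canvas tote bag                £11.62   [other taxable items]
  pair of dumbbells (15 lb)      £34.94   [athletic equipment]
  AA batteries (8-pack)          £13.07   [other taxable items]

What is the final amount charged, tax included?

Bottle of whiskey £68.68: beer, wine and spirits → 7.75% → £5.32
Craft lager (4-pack) £10.89: beer, wine and spirits → 7.75% → £0.84
Rotisserie chicken £7.04: hot prepared food → 3.25% → £0.23
Wall clock £51.53: other taxable items → 5.5% → £2.83
Shoe repair £48.94: personal services → 0% → £0.00
Camping tent (2-person) £154.88: athletic equipment, £50.00 or more → 5.75% → £8.91
Tennis racket £44.41: athletic equipment, under £50.00 → 3% → £1.33
Garment alterations £17.48: personal services → 0% → £0.00
Canvas tote bag £11.62: other taxable items → 5.5% → £0.64
Pair of dumbbells (15 lb) £34.94: athletic equipment, under £50.00 → 3% → £1.05
AA batteries (8-pack) £13.07: other taxable items → 5.5% → £0.72
Subtotal = £463.48; tax = £21.87; total due = £485.35

£485.35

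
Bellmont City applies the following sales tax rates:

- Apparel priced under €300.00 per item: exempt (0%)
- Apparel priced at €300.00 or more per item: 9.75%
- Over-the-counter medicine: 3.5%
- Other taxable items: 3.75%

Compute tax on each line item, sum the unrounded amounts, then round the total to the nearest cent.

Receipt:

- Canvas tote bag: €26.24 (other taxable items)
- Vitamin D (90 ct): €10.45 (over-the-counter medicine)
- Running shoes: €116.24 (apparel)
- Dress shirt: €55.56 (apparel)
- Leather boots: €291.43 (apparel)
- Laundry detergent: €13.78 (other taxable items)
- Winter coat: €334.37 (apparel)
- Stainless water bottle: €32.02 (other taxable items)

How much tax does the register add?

€35.67

Canvas tote bag €26.24: other taxable items → 3.75% → €0.984
Vitamin D (90 ct) €10.45: over-the-counter medicine → 3.5% → €0.36575
Running shoes €116.24: apparel, under €300.00 → 0% → €0.00
Dress shirt €55.56: apparel, under €300.00 → 0% → €0.00
Leather boots €291.43: apparel, under €300.00 → 0% → €0.00
Laundry detergent €13.78: other taxable items → 3.75% → €0.51675
Winter coat €334.37: apparel, €300.00 or more → 9.75% → €32.601075
Stainless water bottle €32.02: other taxable items → 3.75% → €1.20075
Unrounded tax sum = €35.668325 → €35.67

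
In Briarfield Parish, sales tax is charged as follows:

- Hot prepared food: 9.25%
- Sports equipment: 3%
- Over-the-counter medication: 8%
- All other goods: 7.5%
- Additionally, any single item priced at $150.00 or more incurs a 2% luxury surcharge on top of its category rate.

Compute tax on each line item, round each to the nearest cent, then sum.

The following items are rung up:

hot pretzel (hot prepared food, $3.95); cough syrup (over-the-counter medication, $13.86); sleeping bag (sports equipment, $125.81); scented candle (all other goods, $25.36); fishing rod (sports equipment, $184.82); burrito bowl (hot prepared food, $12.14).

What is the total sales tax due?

Hot pretzel $3.95: hot prepared food → 9.25% → $0.37
Cough syrup $13.86: over-the-counter medication → 8% → $1.11
Sleeping bag $125.81: sports equipment → 3% → $3.77
Scented candle $25.36: all other goods → 7.5% → $1.90
Fishing rod $184.82: sports equipment → 3% + 2% surcharge = 5% → $9.24
Burrito bowl $12.14: hot prepared food → 9.25% → $1.12
Total tax = $0.37 + $1.11 + $3.77 + $1.90 + $9.24 + $1.12 = $17.51

$17.51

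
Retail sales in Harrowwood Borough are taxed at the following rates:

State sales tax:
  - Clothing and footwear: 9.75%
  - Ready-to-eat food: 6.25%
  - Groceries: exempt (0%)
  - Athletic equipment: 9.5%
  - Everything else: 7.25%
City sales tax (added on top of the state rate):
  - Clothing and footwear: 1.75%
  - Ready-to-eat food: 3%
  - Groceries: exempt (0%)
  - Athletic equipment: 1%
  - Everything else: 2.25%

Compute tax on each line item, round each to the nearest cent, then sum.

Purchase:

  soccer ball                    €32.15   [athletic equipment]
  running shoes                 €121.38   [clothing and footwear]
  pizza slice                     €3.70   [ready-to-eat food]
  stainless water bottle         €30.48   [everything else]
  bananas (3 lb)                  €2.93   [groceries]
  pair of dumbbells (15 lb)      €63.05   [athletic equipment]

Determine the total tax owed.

Soccer ball €32.15: athletic equipment → 9.5% + 1% city = 10.5% → €3.38
Running shoes €121.38: clothing and footwear → 9.75% + 1.75% city = 11.5% → €13.96
Pizza slice €3.70: ready-to-eat food → 6.25% + 3% city = 9.25% → €0.34
Stainless water bottle €30.48: everything else → 7.25% + 2.25% city = 9.5% → €2.90
Bananas (3 lb) €2.93: groceries → 0% + 0% city = 0% → €0.00
Pair of dumbbells (15 lb) €63.05: athletic equipment → 9.5% + 1% city = 10.5% → €6.62
Total tax = €3.38 + €13.96 + €0.34 + €2.90 + €6.62 = €27.20

€27.20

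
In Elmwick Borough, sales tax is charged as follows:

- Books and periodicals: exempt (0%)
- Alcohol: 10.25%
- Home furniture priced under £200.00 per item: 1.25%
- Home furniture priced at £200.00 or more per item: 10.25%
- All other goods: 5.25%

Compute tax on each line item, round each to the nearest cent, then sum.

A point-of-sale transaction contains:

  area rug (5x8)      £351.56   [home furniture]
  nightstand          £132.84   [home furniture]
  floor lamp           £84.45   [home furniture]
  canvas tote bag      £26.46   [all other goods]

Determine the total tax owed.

£40.14

Area rug (5x8) £351.56: home furniture, £200.00 or more → 10.25% → £36.03
Nightstand £132.84: home furniture, under £200.00 → 1.25% → £1.66
Floor lamp £84.45: home furniture, under £200.00 → 1.25% → £1.06
Canvas tote bag £26.46: all other goods → 5.25% → £1.39
Total tax = £36.03 + £1.66 + £1.06 + £1.39 = £40.14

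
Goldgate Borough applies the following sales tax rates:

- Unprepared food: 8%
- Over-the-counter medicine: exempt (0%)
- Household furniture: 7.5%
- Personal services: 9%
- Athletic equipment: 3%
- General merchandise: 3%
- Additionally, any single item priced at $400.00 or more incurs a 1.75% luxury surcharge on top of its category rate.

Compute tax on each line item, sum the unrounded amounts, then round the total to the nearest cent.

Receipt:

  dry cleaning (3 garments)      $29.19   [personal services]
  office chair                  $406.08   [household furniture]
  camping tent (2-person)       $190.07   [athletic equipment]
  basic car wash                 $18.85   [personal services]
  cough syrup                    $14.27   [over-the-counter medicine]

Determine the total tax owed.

$47.59

Dry cleaning (3 garments) $29.19: personal services → 9% → $2.6271
Office chair $406.08: household furniture → 7.5% + 1.75% surcharge = 9.25% → $37.5624
Camping tent (2-person) $190.07: athletic equipment → 3% → $5.7021
Basic car wash $18.85: personal services → 9% → $1.6965
Cough syrup $14.27: over-the-counter medicine → 0% → $0.00
Unrounded tax sum = $47.5881 → $47.59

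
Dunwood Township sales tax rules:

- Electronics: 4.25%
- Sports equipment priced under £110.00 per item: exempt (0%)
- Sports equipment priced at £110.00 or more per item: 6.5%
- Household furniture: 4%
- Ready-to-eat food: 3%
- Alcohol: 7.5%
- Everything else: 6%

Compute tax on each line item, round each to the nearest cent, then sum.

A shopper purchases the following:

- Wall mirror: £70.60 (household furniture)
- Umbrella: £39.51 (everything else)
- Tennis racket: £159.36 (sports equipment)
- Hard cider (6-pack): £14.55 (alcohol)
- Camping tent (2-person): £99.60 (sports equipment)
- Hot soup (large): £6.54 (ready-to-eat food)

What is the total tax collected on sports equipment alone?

£10.36

Tennis racket £159.36: sports equipment, £110.00 or more → 6.5% → £10.36
Camping tent (2-person) £99.60: sports equipment, under £110.00 → 0% → £0.00
Tax on sports equipment = £10.36 + £0.00 = £10.36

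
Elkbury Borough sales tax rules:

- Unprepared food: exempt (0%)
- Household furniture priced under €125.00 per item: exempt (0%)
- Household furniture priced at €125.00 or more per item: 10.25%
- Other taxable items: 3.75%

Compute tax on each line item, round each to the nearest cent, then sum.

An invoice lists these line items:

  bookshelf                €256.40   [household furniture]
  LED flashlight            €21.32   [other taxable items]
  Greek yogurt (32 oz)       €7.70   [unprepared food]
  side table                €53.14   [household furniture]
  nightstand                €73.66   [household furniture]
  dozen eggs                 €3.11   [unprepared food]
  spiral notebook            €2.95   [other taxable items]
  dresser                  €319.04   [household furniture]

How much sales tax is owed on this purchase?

€59.89

Bookshelf €256.40: household furniture, €125.00 or more → 10.25% → €26.28
LED flashlight €21.32: other taxable items → 3.75% → €0.80
Greek yogurt (32 oz) €7.70: unprepared food → 0% → €0.00
Side table €53.14: household furniture, under €125.00 → 0% → €0.00
Nightstand €73.66: household furniture, under €125.00 → 0% → €0.00
Dozen eggs €3.11: unprepared food → 0% → €0.00
Spiral notebook €2.95: other taxable items → 3.75% → €0.11
Dresser €319.04: household furniture, €125.00 or more → 10.25% → €32.70
Total tax = €26.28 + €0.80 + €0.11 + €32.70 = €59.89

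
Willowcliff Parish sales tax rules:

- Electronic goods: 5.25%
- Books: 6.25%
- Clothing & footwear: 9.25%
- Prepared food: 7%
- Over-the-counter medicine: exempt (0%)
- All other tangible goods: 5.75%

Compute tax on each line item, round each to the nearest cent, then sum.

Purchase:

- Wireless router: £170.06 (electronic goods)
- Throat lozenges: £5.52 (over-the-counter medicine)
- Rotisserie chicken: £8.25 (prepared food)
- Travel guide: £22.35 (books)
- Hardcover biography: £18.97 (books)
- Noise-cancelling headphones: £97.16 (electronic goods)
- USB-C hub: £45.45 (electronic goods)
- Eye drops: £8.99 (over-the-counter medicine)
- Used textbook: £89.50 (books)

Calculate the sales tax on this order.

£25.18

Wireless router £170.06: electronic goods → 5.25% → £8.93
Throat lozenges £5.52: over-the-counter medicine → 0% → £0.00
Rotisserie chicken £8.25: prepared food → 7% → £0.58
Travel guide £22.35: books → 6.25% → £1.40
Hardcover biography £18.97: books → 6.25% → £1.19
Noise-cancelling headphones £97.16: electronic goods → 5.25% → £5.10
USB-C hub £45.45: electronic goods → 5.25% → £2.39
Eye drops £8.99: over-the-counter medicine → 0% → £0.00
Used textbook £89.50: books → 6.25% → £5.59
Total tax = £8.93 + £0.58 + £1.40 + £1.19 + £5.10 + £2.39 + £5.59 = £25.18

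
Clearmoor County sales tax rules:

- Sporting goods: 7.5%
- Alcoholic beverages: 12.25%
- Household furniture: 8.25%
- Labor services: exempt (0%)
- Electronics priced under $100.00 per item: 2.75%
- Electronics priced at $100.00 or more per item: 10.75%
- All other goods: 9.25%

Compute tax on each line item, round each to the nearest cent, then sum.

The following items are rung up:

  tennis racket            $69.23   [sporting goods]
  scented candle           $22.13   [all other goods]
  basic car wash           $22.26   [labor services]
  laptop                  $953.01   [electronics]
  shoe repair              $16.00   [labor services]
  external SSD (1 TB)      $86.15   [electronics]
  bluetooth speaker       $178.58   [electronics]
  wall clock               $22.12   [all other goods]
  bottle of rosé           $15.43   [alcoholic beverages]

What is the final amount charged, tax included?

Tennis racket $69.23: sporting goods → 7.5% → $5.19
Scented candle $22.13: all other goods → 9.25% → $2.05
Basic car wash $22.26: labor services → 0% → $0.00
Laptop $953.01: electronics, $100.00 or more → 10.75% → $102.45
Shoe repair $16.00: labor services → 0% → $0.00
External SSD (1 TB) $86.15: electronics, under $100.00 → 2.75% → $2.37
Bluetooth speaker $178.58: electronics, $100.00 or more → 10.75% → $19.20
Wall clock $22.12: all other goods → 9.25% → $2.05
Bottle of rosé $15.43: alcoholic beverages → 12.25% → $1.89
Subtotal = $1384.91; tax = $135.20; total due = $1520.11

$1520.11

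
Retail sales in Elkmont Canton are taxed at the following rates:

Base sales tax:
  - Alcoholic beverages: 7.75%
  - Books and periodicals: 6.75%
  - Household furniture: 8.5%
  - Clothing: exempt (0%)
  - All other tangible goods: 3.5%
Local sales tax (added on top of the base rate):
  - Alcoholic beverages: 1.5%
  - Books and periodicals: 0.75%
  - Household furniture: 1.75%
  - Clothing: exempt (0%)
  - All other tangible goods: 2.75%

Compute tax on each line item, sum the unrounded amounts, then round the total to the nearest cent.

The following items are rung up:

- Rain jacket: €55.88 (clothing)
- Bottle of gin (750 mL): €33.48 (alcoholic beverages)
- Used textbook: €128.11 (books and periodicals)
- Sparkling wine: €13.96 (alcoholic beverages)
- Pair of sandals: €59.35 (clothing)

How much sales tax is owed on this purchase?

Rain jacket €55.88: clothing → 0% + 0% local = 0% → €0.00
Bottle of gin (750 mL) €33.48: alcoholic beverages → 7.75% + 1.5% local = 9.25% → €3.0969
Used textbook €128.11: books and periodicals → 6.75% + 0.75% local = 7.5% → €9.60825
Sparkling wine €13.96: alcoholic beverages → 7.75% + 1.5% local = 9.25% → €1.2913
Pair of sandals €59.35: clothing → 0% + 0% local = 0% → €0.00
Unrounded tax sum = €13.99645 → €14.00

€14.00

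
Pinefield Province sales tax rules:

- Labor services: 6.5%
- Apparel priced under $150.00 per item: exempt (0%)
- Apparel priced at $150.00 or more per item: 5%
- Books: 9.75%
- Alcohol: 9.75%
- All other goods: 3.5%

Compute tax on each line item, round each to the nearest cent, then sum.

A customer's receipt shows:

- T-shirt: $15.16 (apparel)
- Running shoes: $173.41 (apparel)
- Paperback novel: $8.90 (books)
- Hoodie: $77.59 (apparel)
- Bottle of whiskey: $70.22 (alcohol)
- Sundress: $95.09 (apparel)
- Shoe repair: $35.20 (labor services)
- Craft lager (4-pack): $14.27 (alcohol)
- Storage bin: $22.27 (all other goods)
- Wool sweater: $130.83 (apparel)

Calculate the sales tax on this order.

$20.85

T-shirt $15.16: apparel, under $150.00 → 0% → $0.00
Running shoes $173.41: apparel, $150.00 or more → 5% → $8.67
Paperback novel $8.90: books → 9.75% → $0.87
Hoodie $77.59: apparel, under $150.00 → 0% → $0.00
Bottle of whiskey $70.22: alcohol → 9.75% → $6.85
Sundress $95.09: apparel, under $150.00 → 0% → $0.00
Shoe repair $35.20: labor services → 6.5% → $2.29
Craft lager (4-pack) $14.27: alcohol → 9.75% → $1.39
Storage bin $22.27: all other goods → 3.5% → $0.78
Wool sweater $130.83: apparel, under $150.00 → 0% → $0.00
Total tax = $8.67 + $0.87 + $6.85 + $2.29 + $1.39 + $0.78 = $20.85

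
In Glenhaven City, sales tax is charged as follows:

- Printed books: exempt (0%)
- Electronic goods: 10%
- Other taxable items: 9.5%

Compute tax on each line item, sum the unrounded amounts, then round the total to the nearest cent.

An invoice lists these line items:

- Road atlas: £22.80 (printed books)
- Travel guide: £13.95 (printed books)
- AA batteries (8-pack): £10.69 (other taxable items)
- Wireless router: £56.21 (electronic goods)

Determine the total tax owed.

Road atlas £22.80: printed books → 0% → £0.00
Travel guide £13.95: printed books → 0% → £0.00
AA batteries (8-pack) £10.69: other taxable items → 9.5% → £1.01555
Wireless router £56.21: electronic goods → 10% → £5.621
Unrounded tax sum = £6.63655 → £6.64

£6.64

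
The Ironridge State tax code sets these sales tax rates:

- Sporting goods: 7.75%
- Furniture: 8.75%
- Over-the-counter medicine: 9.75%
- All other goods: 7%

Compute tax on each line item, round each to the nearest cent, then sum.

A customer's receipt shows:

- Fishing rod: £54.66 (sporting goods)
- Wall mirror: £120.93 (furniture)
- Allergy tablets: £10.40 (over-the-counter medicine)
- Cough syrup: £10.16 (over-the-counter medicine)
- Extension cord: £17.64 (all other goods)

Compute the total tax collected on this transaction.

£18.05

Fishing rod £54.66: sporting goods → 7.75% → £4.24
Wall mirror £120.93: furniture → 8.75% → £10.58
Allergy tablets £10.40: over-the-counter medicine → 9.75% → £1.01
Cough syrup £10.16: over-the-counter medicine → 9.75% → £0.99
Extension cord £17.64: all other goods → 7% → £1.23
Total tax = £4.24 + £10.58 + £1.01 + £0.99 + £1.23 = £18.05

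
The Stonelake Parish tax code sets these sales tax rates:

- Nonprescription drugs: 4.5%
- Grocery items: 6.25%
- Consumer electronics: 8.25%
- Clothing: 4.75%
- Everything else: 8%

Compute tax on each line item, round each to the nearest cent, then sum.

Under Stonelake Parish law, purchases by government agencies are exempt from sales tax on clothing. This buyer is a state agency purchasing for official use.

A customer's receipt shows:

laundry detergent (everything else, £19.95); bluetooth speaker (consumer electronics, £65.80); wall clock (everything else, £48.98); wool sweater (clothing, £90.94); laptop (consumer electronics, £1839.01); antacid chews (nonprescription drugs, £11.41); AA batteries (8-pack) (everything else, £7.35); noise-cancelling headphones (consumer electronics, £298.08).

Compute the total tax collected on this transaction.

Laundry detergent £19.95: everything else → 8% → £1.60
Bluetooth speaker £65.80: consumer electronics → 8.25% → £5.43
Wall clock £48.98: everything else → 8% → £3.92
Wool sweater £90.94: clothing, buyer-exempt → 0% → £0.00
Laptop £1839.01: consumer electronics → 8.25% → £151.72
Antacid chews £11.41: nonprescription drugs → 4.5% → £0.51
AA batteries (8-pack) £7.35: everything else → 8% → £0.59
Noise-cancelling headphones £298.08: consumer electronics → 8.25% → £24.59
Total tax = £1.60 + £5.43 + £3.92 + £151.72 + £0.51 + £0.59 + £24.59 = £188.36

£188.36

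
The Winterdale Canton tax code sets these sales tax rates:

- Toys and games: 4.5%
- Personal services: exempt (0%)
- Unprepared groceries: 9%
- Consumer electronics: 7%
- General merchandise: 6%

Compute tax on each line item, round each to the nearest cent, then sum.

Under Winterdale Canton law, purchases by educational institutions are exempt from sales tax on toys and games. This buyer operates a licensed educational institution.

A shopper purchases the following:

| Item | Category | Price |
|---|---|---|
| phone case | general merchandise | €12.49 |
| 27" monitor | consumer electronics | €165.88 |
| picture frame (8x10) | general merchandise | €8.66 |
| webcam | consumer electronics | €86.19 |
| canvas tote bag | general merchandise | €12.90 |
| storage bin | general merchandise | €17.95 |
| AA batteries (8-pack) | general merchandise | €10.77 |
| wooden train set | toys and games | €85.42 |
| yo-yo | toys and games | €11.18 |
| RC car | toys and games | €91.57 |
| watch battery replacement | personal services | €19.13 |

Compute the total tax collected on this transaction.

€21.41

Phone case €12.49: general merchandise → 6% → €0.75
27" monitor €165.88: consumer electronics → 7% → €11.61
Picture frame (8x10) €8.66: general merchandise → 6% → €0.52
Webcam €86.19: consumer electronics → 7% → €6.03
Canvas tote bag €12.90: general merchandise → 6% → €0.77
Storage bin €17.95: general merchandise → 6% → €1.08
AA batteries (8-pack) €10.77: general merchandise → 6% → €0.65
Wooden train set €85.42: toys and games, buyer-exempt → 0% → €0.00
Yo-yo €11.18: toys and games, buyer-exempt → 0% → €0.00
RC car €91.57: toys and games, buyer-exempt → 0% → €0.00
Watch battery replacement €19.13: personal services → 0% → €0.00
Total tax = €0.75 + €11.61 + €0.52 + €6.03 + €0.77 + €1.08 + €0.65 = €21.41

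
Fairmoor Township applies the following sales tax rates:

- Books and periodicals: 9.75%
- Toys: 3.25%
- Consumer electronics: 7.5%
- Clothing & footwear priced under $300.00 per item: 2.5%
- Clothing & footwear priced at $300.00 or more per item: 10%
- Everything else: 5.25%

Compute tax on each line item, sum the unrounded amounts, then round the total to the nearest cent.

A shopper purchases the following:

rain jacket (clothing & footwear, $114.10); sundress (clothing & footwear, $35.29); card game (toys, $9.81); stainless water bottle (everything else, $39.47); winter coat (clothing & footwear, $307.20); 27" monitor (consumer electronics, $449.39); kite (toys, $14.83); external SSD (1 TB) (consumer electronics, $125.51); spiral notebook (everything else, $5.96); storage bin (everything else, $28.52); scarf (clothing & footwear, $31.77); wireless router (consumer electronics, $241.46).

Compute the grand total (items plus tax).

Rain jacket $114.10: clothing & footwear, under $300.00 → 2.5% → $2.8525
Sundress $35.29: clothing & footwear, under $300.00 → 2.5% → $0.88225
Card game $9.81: toys → 3.25% → $0.318825
Stainless water bottle $39.47: everything else → 5.25% → $2.072175
Winter coat $307.20: clothing & footwear, $300.00 or more → 10% → $30.72
27" monitor $449.39: consumer electronics → 7.5% → $33.70425
Kite $14.83: toys → 3.25% → $0.481975
External SSD (1 TB) $125.51: consumer electronics → 7.5% → $9.41325
Spiral notebook $5.96: everything else → 5.25% → $0.3129
Storage bin $28.52: everything else → 5.25% → $1.4973
Scarf $31.77: clothing & footwear, under $300.00 → 2.5% → $0.79425
Wireless router $241.46: consumer electronics → 7.5% → $18.1095
Subtotal = $1403.31; unrounded tax = $101.159175 → $101.16; total due = $1504.47

$1504.47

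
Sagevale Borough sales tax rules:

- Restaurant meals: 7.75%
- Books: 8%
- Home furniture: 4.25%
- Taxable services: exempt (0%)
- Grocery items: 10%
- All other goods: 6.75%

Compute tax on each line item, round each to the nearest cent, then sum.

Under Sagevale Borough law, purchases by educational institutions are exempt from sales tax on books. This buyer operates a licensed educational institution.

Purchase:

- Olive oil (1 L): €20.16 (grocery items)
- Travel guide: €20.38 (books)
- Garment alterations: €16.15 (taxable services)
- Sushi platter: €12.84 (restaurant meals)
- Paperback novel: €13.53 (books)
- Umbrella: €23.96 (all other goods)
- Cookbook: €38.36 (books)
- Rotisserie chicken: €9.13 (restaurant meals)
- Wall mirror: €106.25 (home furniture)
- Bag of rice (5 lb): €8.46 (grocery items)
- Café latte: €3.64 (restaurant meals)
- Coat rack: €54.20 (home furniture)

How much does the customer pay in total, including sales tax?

Olive oil (1 L) €20.16: grocery items → 10% → €2.02
Travel guide €20.38: books, buyer-exempt → 0% → €0.00
Garment alterations €16.15: taxable services → 0% → €0.00
Sushi platter €12.84: restaurant meals → 7.75% → €1.00
Paperback novel €13.53: books, buyer-exempt → 0% → €0.00
Umbrella €23.96: all other goods → 6.75% → €1.62
Cookbook €38.36: books, buyer-exempt → 0% → €0.00
Rotisserie chicken €9.13: restaurant meals → 7.75% → €0.71
Wall mirror €106.25: home furniture → 4.25% → €4.52
Bag of rice (5 lb) €8.46: grocery items → 10% → €0.85
Café latte €3.64: restaurant meals → 7.75% → €0.28
Coat rack €54.20: home furniture → 4.25% → €2.30
Subtotal = €327.06; tax = €13.30; total due = €340.36

€340.36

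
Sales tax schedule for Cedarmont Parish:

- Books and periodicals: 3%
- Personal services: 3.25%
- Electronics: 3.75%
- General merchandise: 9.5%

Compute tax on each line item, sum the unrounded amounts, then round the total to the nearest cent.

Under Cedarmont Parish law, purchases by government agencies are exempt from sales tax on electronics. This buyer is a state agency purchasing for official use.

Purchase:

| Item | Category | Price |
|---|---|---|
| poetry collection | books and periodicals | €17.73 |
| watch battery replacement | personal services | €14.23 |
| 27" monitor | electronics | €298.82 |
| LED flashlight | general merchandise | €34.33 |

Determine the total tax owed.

Poetry collection €17.73: books and periodicals → 3% → €0.5319
Watch battery replacement €14.23: personal services → 3.25% → €0.462475
27" monitor €298.82: electronics, buyer-exempt → 0% → €0.00
LED flashlight €34.33: general merchandise → 9.5% → €3.26135
Unrounded tax sum = €4.255725 → €4.26

€4.26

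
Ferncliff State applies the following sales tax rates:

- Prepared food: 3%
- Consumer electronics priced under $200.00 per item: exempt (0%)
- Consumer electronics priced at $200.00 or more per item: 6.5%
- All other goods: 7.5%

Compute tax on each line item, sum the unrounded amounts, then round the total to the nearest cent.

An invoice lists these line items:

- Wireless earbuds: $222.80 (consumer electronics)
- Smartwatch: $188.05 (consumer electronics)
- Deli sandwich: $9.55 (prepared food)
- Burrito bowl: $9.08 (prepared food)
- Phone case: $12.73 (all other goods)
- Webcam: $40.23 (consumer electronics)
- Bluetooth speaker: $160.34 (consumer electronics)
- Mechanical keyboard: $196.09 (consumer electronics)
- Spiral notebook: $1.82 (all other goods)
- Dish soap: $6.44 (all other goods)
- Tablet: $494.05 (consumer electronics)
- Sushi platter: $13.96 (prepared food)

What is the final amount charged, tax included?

$1404.29

Wireless earbuds $222.80: consumer electronics, $200.00 or more → 6.5% → $14.482
Smartwatch $188.05: consumer electronics, under $200.00 → 0% → $0.00
Deli sandwich $9.55: prepared food → 3% → $0.2865
Burrito bowl $9.08: prepared food → 3% → $0.2724
Phone case $12.73: all other goods → 7.5% → $0.95475
Webcam $40.23: consumer electronics, under $200.00 → 0% → $0.00
Bluetooth speaker $160.34: consumer electronics, under $200.00 → 0% → $0.00
Mechanical keyboard $196.09: consumer electronics, under $200.00 → 0% → $0.00
Spiral notebook $1.82: all other goods → 7.5% → $0.1365
Dish soap $6.44: all other goods → 7.5% → $0.483
Tablet $494.05: consumer electronics, $200.00 or more → 6.5% → $32.11325
Sushi platter $13.96: prepared food → 3% → $0.4188
Subtotal = $1355.14; unrounded tax = $49.1472 → $49.15; total due = $1404.29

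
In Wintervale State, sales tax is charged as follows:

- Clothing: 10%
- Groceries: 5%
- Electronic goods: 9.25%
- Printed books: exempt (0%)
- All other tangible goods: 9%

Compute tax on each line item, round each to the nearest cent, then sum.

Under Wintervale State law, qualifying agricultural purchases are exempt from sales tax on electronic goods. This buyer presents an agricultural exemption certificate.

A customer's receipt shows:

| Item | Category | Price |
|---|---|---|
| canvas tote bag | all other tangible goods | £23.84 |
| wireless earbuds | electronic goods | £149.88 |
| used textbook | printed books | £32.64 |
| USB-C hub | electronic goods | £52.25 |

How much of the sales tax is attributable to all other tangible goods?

Canvas tote bag £23.84: all other tangible goods → 9% → £2.15
Tax on all other tangible goods = £2.15

£2.15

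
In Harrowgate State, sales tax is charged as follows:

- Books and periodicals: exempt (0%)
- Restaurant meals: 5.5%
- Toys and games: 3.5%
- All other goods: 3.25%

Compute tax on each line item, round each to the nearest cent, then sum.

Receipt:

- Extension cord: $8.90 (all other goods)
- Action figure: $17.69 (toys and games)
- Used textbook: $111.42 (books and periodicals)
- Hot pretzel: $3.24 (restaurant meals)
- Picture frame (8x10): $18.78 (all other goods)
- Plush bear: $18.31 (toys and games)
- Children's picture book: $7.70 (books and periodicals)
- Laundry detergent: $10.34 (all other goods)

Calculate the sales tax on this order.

Extension cord $8.90: all other goods → 3.25% → $0.29
Action figure $17.69: toys and games → 3.5% → $0.62
Used textbook $111.42: books and periodicals → 0% → $0.00
Hot pretzel $3.24: restaurant meals → 5.5% → $0.18
Picture frame (8x10) $18.78: all other goods → 3.25% → $0.61
Plush bear $18.31: toys and games → 3.5% → $0.64
Children's picture book $7.70: books and periodicals → 0% → $0.00
Laundry detergent $10.34: all other goods → 3.25% → $0.34
Total tax = $0.29 + $0.62 + $0.18 + $0.61 + $0.64 + $0.34 = $2.68

$2.68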